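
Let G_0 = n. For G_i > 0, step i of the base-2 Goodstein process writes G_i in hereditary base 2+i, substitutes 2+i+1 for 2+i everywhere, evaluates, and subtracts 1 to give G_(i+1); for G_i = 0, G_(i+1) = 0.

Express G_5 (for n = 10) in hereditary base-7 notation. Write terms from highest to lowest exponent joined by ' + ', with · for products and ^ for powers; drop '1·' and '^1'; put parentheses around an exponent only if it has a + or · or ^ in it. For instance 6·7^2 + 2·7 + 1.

5·7^7 + 5·7^5 + 5·7^4 + 5·7^3 + 5·7^2 + 5·7 + 4

base 2: 10 = 2^(2 + 1) + 2; at 3: 3^(3 + 1) + 3 = 84; next = 83
base 3: 83 = 3^(3 + 1) + 2; at 4: 4^(4 + 1) + 2 = 1026; next = 1025
base 4: 1025 = 4^(4 + 1) + 1; at 5: 5^(5 + 1) + 1 = 15626; next = 15625
base 5: 15625 = 5^(5 + 1); at 6: 6^(6 + 1) = 279936; next = 279935
base 6: 279935 = 5·6^6 + 5·6^5 + 5·6^4 + 5·6^3 + 5·6^2 + 5·6 + 5; at 7: 5·7^7 + 5·7^5 + 5·7^4 + 5·7^3 + 5·7^2 + 5·7 + 5 = 4215755; next = 4215754
base 7: 4215754 = 5·7^7 + 5·7^5 + 5·7^4 + 5·7^3 + 5·7^2 + 5·7 + 4; at 8: 5·8^8 + 5·8^5 + 5·8^4 + 5·8^3 + 5·8^2 + 5·8 + 4 = 84073324; next = 84073323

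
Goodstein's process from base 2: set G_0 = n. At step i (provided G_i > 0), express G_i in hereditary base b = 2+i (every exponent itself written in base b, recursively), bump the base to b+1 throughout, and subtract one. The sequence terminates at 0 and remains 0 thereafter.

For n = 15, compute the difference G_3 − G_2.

15 —HB2→ 2^(2 + 1) + 2^2 + 2 + 1 —bump→ 3^(3 + 1) + 3^3 + 3 + 1 = 112 —(−1)→ 111
111 —HB3→ 3^(3 + 1) + 3^3 + 3 —bump→ 4^(4 + 1) + 4^4 + 4 = 1284 —(−1)→ 1283
1283 —HB4→ 4^(4 + 1) + 4^4 + 3 —bump→ 5^(5 + 1) + 5^5 + 3 = 18753 —(−1)→ 18752

17469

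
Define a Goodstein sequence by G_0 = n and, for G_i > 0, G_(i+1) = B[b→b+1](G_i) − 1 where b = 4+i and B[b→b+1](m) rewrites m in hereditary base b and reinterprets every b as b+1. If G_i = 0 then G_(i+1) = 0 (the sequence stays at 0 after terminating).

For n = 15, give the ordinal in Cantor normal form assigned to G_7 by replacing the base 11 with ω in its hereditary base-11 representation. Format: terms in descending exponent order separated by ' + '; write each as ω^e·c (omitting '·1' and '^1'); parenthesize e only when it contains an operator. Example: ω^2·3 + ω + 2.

ω·2 + 4

[0] 15 ≡ 3·4 + 3 (base 4). Lift 5: 18. −1: 17.
[1] 17 ≡ 3·5 + 2 (base 5). Lift 6: 20. −1: 19.
[2] 19 ≡ 3·6 + 1 (base 6). Lift 7: 22. −1: 21.
[3] 21 ≡ 3·7 (base 7). Lift 8: 24. −1: 23.
[4] 23 ≡ 2·8 + 7 (base 8). Lift 9: 25. −1: 24.
[5] 24 ≡ 2·9 + 6 (base 9). Lift 10: 26. −1: 25.
[6] 25 ≡ 2·10 + 5 (base 10). Lift 11: 27. −1: 26.
[7] 26 ≡ 2·11 + 4 (base 11). Lift 12: 28. −1: 27.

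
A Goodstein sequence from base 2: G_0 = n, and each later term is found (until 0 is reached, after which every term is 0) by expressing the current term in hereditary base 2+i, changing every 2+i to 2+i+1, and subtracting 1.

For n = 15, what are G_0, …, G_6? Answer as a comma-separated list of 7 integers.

G_0 = 15. HB_2(15) = 2^(2 + 1) + 2^2 + 2 + 1. Bump = 112. G_1 = 111.
G_1 = 111. HB_3(111) = 3^(3 + 1) + 3^3 + 3. Bump = 1284. G_2 = 1283.
G_2 = 1283. HB_4(1283) = 4^(4 + 1) + 4^4 + 3. Bump = 18753. G_3 = 18752.
G_3 = 18752. HB_5(18752) = 5^(5 + 1) + 5^5 + 2. Bump = 326594. G_4 = 326593.
G_4 = 326593. HB_6(326593) = 6^(6 + 1) + 6^6 + 1. Bump = 6588345. G_5 = 6588344.
G_5 = 6588344. HB_7(6588344) = 7^(7 + 1) + 7^7. Bump = 150994944. G_6 = 150994943.

15, 111, 1283, 18752, 326593, 6588344, 150994943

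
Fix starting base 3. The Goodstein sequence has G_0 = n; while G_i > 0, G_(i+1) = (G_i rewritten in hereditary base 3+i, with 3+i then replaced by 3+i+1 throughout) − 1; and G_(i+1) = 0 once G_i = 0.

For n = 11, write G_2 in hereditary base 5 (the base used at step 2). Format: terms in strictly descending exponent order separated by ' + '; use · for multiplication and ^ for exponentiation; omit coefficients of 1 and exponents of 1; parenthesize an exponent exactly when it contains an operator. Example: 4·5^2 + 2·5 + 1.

11 —HB3→ 3^2 + 2 —bump→ 4^2 + 2 = 18 —(−1)→ 17
17 —HB4→ 4^2 + 1 —bump→ 5^2 + 1 = 26 —(−1)→ 25
25 —HB5→ 5^2 —bump→ 6^2 = 36 —(−1)→ 35

5^2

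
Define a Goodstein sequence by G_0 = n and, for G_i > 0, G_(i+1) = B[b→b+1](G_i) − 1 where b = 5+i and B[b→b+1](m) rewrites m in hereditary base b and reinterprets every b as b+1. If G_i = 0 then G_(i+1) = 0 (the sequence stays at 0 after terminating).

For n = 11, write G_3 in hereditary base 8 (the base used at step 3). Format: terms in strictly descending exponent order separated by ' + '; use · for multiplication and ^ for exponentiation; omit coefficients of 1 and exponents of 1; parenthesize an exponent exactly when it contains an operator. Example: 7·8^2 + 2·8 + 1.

8 + 5

11 —HB5→ 2·5 + 1 —bump→ 2·6 + 1 = 13 —(−1)→ 12
12 —HB6→ 2·6 —bump→ 2·7 = 14 —(−1)→ 13
13 —HB7→ 7 + 6 —bump→ 8 + 6 = 14 —(−1)→ 13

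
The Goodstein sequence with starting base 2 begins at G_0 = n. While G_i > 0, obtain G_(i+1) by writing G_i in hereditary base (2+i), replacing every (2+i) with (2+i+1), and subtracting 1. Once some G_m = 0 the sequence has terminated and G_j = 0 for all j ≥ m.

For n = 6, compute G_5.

98039

[0] 6 ≡ 2^2 + 2 (base 2). Lift 3: 30. −1: 29.
[1] 29 ≡ 3^3 + 2 (base 3). Lift 4: 258. −1: 257.
[2] 257 ≡ 4^4 + 1 (base 4). Lift 5: 3126. −1: 3125.
[3] 3125 ≡ 5^5 (base 5). Lift 6: 46656. −1: 46655.
[4] 46655 ≡ 5·6^5 + 5·6^4 + 5·6^3 + 5·6^2 + 5·6 + 5 (base 6). Lift 7: 98040. −1: 98039.
[5] 98039 ≡ 5·7^5 + 5·7^4 + 5·7^3 + 5·7^2 + 5·7 + 4 (base 7). Lift 8: 187244. −1: 187243.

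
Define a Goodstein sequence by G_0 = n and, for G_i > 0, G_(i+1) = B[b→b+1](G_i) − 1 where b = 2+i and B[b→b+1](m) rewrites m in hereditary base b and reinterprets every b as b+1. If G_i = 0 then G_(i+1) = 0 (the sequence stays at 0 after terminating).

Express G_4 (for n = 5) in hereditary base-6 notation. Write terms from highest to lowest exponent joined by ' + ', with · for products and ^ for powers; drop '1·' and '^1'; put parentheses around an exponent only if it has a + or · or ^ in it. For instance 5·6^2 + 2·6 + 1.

i=0: 5 = 2^2 + 1 (b=2); 2→3: 3^3 + 1 = 28; 28−1 = 27
i=1: 27 = 3^3 (b=3); 3→4: 4^4 = 256; 256−1 = 255
i=2: 255 = 3·4^3 + 3·4^2 + 3·4 + 3 (b=4); 4→5: 3·5^3 + 3·5^2 + 3·5 + 3 = 468; 468−1 = 467
i=3: 467 = 3·5^3 + 3·5^2 + 3·5 + 2 (b=5); 5→6: 3·6^3 + 3·6^2 + 3·6 + 2 = 776; 776−1 = 775

3·6^3 + 3·6^2 + 3·6 + 1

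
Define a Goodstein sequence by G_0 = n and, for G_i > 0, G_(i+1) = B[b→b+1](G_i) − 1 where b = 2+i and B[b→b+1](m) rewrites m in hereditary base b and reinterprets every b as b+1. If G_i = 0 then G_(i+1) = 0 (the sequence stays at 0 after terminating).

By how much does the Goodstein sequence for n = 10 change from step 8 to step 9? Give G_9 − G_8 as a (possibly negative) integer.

1376558683279

base 2: 10 = 2^(2 + 1) + 2; at 3: 3^(3 + 1) + 3 = 84; next = 83
base 3: 83 = 3^(3 + 1) + 2; at 4: 4^(4 + 1) + 2 = 1026; next = 1025
base 4: 1025 = 4^(4 + 1) + 1; at 5: 5^(5 + 1) + 1 = 15626; next = 15625
base 5: 15625 = 5^(5 + 1); at 6: 6^(6 + 1) = 279936; next = 279935
base 6: 279935 = 5·6^6 + 5·6^5 + 5·6^4 + 5·6^3 + 5·6^2 + 5·6 + 5; at 7: 5·7^7 + 5·7^5 + 5·7^4 + 5·7^3 + 5·7^2 + 5·7 + 5 = 4215755; next = 4215754
base 7: 4215754 = 5·7^7 + 5·7^5 + 5·7^4 + 5·7^3 + 5·7^2 + 5·7 + 4; at 8: 5·8^8 + 5·8^5 + 5·8^4 + 5·8^3 + 5·8^2 + 5·8 + 4 = 84073324; next = 84073323
base 8: 84073323 = 5·8^8 + 5·8^5 + 5·8^4 + 5·8^3 + 5·8^2 + 5·8 + 3; at 9: 5·9^9 + 5·9^5 + 5·9^4 + 5·9^3 + 5·9^2 + 5·9 + 3 = 1937434593; next = 1937434592
base 9: 1937434592 = 5·9^9 + 5·9^5 + 5·9^4 + 5·9^3 + 5·9^2 + 5·9 + 2; at 10: 5·10^10 + 5·10^5 + 5·10^4 + 5·10^3 + 5·10^2 + 5·10 + 2 = 50000555552; next = 50000555551
base 10: 50000555551 = 5·10^10 + 5·10^5 + 5·10^4 + 5·10^3 + 5·10^2 + 5·10 + 1; at 11: 5·11^11 + 5·11^5 + 5·11^4 + 5·11^3 + 5·11^2 + 5·11 + 1 = 1426559238831; next = 1426559238830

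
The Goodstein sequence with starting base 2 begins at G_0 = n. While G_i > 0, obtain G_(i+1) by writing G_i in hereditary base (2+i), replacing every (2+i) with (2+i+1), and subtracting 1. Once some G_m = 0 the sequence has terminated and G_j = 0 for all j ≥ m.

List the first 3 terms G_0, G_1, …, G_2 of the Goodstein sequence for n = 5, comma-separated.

5, 27, 255

(0) 5|_2 = 2^2 + 1 ↦ 3^3 + 1|_3 = 28 ⇒ 27
(1) 27|_3 = 3^3 ↦ 4^4|_4 = 256 ⇒ 255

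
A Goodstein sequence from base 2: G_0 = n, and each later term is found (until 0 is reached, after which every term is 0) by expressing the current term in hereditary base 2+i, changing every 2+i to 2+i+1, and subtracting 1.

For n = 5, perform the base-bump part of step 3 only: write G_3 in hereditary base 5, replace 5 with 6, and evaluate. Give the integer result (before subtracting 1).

step 0: 5 = 2^2 + 1; sub 3 for 2: 3^3 + 1; = 28; G_1 = 28−1 = 27
step 1: 27 = 3^3; sub 4 for 3: 4^4; = 256; G_2 = 256−1 = 255
step 2: 255 = 3·4^3 + 3·4^2 + 3·4 + 3; sub 5 for 4: 3·5^3 + 3·5^2 + 3·5 + 3; = 468; G_3 = 468−1 = 467
step 3: 467 = 3·5^3 + 3·5^2 + 3·5 + 2; sub 6 for 5: 3·6^3 + 3·6^2 + 3·6 + 2; = 776; G_4 = 776−1 = 775

776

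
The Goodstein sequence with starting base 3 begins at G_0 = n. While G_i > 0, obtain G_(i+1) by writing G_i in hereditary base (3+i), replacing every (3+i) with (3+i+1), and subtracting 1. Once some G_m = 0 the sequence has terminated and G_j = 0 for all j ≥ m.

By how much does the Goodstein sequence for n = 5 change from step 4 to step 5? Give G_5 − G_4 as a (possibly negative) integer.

-1

step 0: 5 = 3 + 2; sub 4 for 3: 4 + 2; = 6; G_1 = 6−1 = 5
step 1: 5 = 4 + 1; sub 5 for 4: 5 + 1; = 6; G_2 = 6−1 = 5
step 2: 5 = 5; sub 6 for 5: 6; = 6; G_3 = 6−1 = 5
step 3: 5 = 5; sub 7 for 6: 5; = 5; G_4 = 5−1 = 4
step 4: 4 = 4; sub 8 for 7: 4; = 4; G_5 = 4−1 = 3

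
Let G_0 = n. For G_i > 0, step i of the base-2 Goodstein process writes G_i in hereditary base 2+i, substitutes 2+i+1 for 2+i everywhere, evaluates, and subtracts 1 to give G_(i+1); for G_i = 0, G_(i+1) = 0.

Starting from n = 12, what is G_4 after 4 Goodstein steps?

280019

G_0=12  [base 2] 2^(2 + 1) + 2^2  →[2↦3]→  3^(3 + 1) + 3^3 = 108  −1 ⇒ G_1=107
G_1=107  [base 3] 3^(3 + 1) + 2·3^2 + 2·3 + 2  →[3↦4]→  4^(4 + 1) + 2·4^2 + 2·4 + 2 = 1066  −1 ⇒ G_2=1065
G_2=1065  [base 4] 4^(4 + 1) + 2·4^2 + 2·4 + 1  →[4↦5]→  5^(5 + 1) + 2·5^2 + 2·5 + 1 = 15686  −1 ⇒ G_3=15685
G_3=15685  [base 5] 5^(5 + 1) + 2·5^2 + 2·5  →[5↦6]→  6^(6 + 1) + 2·6^2 + 2·6 = 280020  −1 ⇒ G_4=280019
G_4=280019  [base 6] 6^(6 + 1) + 2·6^2 + 6 + 5  →[6↦7]→  7^(7 + 1) + 2·7^2 + 7 + 5 = 5764911  −1 ⇒ G_5=5764910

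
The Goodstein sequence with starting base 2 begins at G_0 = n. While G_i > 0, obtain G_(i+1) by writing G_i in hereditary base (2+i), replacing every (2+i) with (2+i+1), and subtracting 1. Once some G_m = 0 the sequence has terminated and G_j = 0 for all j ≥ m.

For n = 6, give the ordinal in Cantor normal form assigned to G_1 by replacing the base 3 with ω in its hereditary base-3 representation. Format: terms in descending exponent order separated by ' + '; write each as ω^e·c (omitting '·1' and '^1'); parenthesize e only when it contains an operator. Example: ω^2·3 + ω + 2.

ω^ω + 2

[0] 6 ≡ 2^2 + 2 (base 2). Lift 3: 30. −1: 29.
[1] 29 ≡ 3^3 + 2 (base 3). Lift 4: 258. −1: 257.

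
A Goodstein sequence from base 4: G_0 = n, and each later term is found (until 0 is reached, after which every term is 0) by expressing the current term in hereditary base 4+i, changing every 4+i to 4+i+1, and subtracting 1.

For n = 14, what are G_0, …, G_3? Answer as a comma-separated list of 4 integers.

base 4: 14 = 3·4 + 2; at 5: 3·5 + 2 = 17; next = 16
base 5: 16 = 3·5 + 1; at 6: 3·6 + 1 = 19; next = 18
base 6: 18 = 3·6; at 7: 3·7 = 21; next = 20

14, 16, 18, 20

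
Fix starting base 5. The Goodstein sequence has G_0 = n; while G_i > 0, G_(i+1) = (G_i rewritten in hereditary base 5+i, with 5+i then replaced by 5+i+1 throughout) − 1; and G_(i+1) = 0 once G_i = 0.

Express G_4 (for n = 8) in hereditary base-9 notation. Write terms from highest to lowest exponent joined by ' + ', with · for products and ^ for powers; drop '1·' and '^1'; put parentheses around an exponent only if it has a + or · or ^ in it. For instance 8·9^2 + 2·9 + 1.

8

G_0 = 8. HB_5(8) = 5 + 3. Bump = 9. G_1 = 8.
G_1 = 8. HB_6(8) = 6 + 2. Bump = 9. G_2 = 8.
G_2 = 8. HB_7(8) = 7 + 1. Bump = 9. G_3 = 8.
G_3 = 8. HB_8(8) = 8. Bump = 9. G_4 = 8.
G_4 = 8. HB_9(8) = 8. Bump = 8. G_5 = 7.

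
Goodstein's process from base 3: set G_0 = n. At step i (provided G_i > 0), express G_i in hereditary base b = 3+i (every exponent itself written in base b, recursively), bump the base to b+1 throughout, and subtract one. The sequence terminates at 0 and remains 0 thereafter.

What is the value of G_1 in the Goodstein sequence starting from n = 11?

step 0: 11 = 3^2 + 2; sub 4 for 3: 4^2 + 2; = 18; G_1 = 18−1 = 17
step 1: 17 = 4^2 + 1; sub 5 for 4: 5^2 + 1; = 26; G_2 = 26−1 = 25

17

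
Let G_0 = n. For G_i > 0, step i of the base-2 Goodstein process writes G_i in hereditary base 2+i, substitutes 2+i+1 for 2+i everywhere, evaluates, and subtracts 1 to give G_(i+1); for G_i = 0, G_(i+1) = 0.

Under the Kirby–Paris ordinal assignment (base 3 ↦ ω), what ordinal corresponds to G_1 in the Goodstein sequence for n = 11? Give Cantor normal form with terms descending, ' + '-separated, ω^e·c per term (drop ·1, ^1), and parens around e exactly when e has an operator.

ω^(ω + 1) + ω

base 2: 11 = 2^(2 + 1) + 2 + 1; at 3: 3^(3 + 1) + 3 + 1 = 85; next = 84
base 3: 84 = 3^(3 + 1) + 3; at 4: 4^(4 + 1) + 4 = 1028; next = 1027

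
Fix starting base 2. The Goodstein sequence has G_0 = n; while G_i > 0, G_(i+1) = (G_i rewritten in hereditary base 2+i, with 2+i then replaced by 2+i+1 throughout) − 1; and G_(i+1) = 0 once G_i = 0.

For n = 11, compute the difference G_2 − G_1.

943

[0] 11 ≡ 2^(2 + 1) + 2 + 1 (base 2). Lift 3: 85. −1: 84.
[1] 84 ≡ 3^(3 + 1) + 3 (base 3). Lift 4: 1028. −1: 1027.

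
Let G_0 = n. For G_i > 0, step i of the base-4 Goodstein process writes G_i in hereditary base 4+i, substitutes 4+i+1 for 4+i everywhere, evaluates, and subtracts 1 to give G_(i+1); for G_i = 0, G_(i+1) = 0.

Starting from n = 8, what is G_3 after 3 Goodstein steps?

G_0 = 8. HB_4(8) = 2·4. Bump = 10. G_1 = 9.
G_1 = 9. HB_5(9) = 5 + 4. Bump = 10. G_2 = 9.
G_2 = 9. HB_6(9) = 6 + 3. Bump = 10. G_3 = 9.

9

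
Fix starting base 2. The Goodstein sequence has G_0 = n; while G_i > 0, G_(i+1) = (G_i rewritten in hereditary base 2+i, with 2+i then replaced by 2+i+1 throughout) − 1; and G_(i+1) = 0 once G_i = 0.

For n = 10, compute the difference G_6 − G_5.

G_0=10  [base 2] 2^(2 + 1) + 2  →[2↦3]→  3^(3 + 1) + 3 = 84  −1 ⇒ G_1=83
G_1=83  [base 3] 3^(3 + 1) + 2  →[3↦4]→  4^(4 + 1) + 2 = 1026  −1 ⇒ G_2=1025
G_2=1025  [base 4] 4^(4 + 1) + 1  →[4↦5]→  5^(5 + 1) + 1 = 15626  −1 ⇒ G_3=15625
G_3=15625  [base 5] 5^(5 + 1)  →[5↦6]→  6^(6 + 1) = 279936  −1 ⇒ G_4=279935
G_4=279935  [base 6] 5·6^6 + 5·6^5 + 5·6^4 + 5·6^3 + 5·6^2 + 5·6 + 5  →[6↦7]→  5·7^7 + 5·7^5 + 5·7^4 + 5·7^3 + 5·7^2 + 5·7 + 5 = 4215755  −1 ⇒ G_5=4215754
G_5=4215754  [base 7] 5·7^7 + 5·7^5 + 5·7^4 + 5·7^3 + 5·7^2 + 5·7 + 4  →[7↦8]→  5·8^8 + 5·8^5 + 5·8^4 + 5·8^3 + 5·8^2 + 5·8 + 4 = 84073324  −1 ⇒ G_6=84073323

79857569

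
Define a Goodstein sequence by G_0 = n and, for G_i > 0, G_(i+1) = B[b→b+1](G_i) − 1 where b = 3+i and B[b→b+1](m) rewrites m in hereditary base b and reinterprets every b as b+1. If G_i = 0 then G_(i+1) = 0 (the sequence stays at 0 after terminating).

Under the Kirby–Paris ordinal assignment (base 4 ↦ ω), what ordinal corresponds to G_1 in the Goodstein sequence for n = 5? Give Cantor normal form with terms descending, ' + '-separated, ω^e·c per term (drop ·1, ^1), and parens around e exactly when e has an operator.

ω + 1

base 3: 5 = 3 + 2; at 4: 4 + 2 = 6; next = 5
base 4: 5 = 4 + 1; at 5: 5 + 1 = 6; next = 5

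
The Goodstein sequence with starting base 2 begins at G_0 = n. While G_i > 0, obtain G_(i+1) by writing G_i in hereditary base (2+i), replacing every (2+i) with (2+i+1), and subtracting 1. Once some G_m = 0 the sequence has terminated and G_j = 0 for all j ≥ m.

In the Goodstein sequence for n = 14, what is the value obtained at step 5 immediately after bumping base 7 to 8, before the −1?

base 2: 14 = 2^(2 + 1) + 2^2 + 2; at 3: 3^(3 + 1) + 3^3 + 3 = 111; next = 110
base 3: 110 = 3^(3 + 1) + 3^3 + 2; at 4: 4^(4 + 1) + 4^4 + 2 = 1282; next = 1281
base 4: 1281 = 4^(4 + 1) + 4^4 + 1; at 5: 5^(5 + 1) + 5^5 + 1 = 18751; next = 18750
base 5: 18750 = 5^(5 + 1) + 5^5; at 6: 6^(6 + 1) + 6^6 = 326592; next = 326591
base 6: 326591 = 6^(6 + 1) + 5·6^5 + 5·6^4 + 5·6^3 + 5·6^2 + 5·6 + 5; at 7: 7^(7 + 1) + 5·7^5 + 5·7^4 + 5·7^3 + 5·7^2 + 5·7 + 5 = 5862841; next = 5862840
base 7: 5862840 = 7^(7 + 1) + 5·7^5 + 5·7^4 + 5·7^3 + 5·7^2 + 5·7 + 4; at 8: 8^(8 + 1) + 5·8^5 + 5·8^4 + 5·8^3 + 5·8^2 + 5·8 + 4 = 134404972; next = 134404971

134404972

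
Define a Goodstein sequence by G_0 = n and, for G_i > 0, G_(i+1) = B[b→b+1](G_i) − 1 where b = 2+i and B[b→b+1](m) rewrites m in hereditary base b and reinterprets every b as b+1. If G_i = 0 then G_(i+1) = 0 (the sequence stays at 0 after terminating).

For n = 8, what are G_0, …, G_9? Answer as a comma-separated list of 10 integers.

8, 80, 553, 6310, 93395, 1647195, 33554571, 774841151, 20000000211, 570623341475

(0) 8|_2 = 2^(2 + 1) ↦ 3^(3 + 1)|_3 = 81 ⇒ 80
(1) 80|_3 = 2·3^3 + 2·3^2 + 2·3 + 2 ↦ 2·4^4 + 2·4^2 + 2·4 + 2|_4 = 554 ⇒ 553
(2) 553|_4 = 2·4^4 + 2·4^2 + 2·4 + 1 ↦ 2·5^5 + 2·5^2 + 2·5 + 1|_5 = 6311 ⇒ 6310
(3) 6310|_5 = 2·5^5 + 2·5^2 + 2·5 ↦ 2·6^6 + 2·6^2 + 2·6|_6 = 93396 ⇒ 93395
(4) 93395|_6 = 2·6^6 + 2·6^2 + 6 + 5 ↦ 2·7^7 + 2·7^2 + 7 + 5|_7 = 1647196 ⇒ 1647195
(5) 1647195|_7 = 2·7^7 + 2·7^2 + 7 + 4 ↦ 2·8^8 + 2·8^2 + 8 + 4|_8 = 33554572 ⇒ 33554571
(6) 33554571|_8 = 2·8^8 + 2·8^2 + 8 + 3 ↦ 2·9^9 + 2·9^2 + 9 + 3|_9 = 774841152 ⇒ 774841151
(7) 774841151|_9 = 2·9^9 + 2·9^2 + 9 + 2 ↦ 2·10^10 + 2·10^2 + 10 + 2|_10 = 20000000212 ⇒ 20000000211
(8) 20000000211|_10 = 2·10^10 + 2·10^2 + 10 + 1 ↦ 2·11^11 + 2·11^2 + 11 + 1|_11 = 570623341476 ⇒ 570623341475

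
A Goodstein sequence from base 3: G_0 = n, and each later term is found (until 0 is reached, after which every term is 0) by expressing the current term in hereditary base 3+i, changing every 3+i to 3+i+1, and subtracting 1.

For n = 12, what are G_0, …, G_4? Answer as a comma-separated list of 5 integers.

(0) 12|_3 = 3^2 + 3 ↦ 4^2 + 4|_4 = 20 ⇒ 19
(1) 19|_4 = 4^2 + 3 ↦ 5^2 + 3|_5 = 28 ⇒ 27
(2) 27|_5 = 5^2 + 2 ↦ 6^2 + 2|_6 = 38 ⇒ 37
(3) 37|_6 = 6^2 + 1 ↦ 7^2 + 1|_7 = 50 ⇒ 49

12, 19, 27, 37, 49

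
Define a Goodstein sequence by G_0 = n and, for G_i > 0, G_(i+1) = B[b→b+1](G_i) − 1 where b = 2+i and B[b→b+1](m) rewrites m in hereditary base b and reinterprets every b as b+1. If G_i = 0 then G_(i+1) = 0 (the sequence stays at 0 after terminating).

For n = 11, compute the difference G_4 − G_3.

i=0: 11 = 2^(2 + 1) + 2 + 1 (b=2); 2→3: 3^(3 + 1) + 3 + 1 = 85; 85−1 = 84
i=1: 84 = 3^(3 + 1) + 3 (b=3); 3→4: 4^(4 + 1) + 4 = 1028; 1028−1 = 1027
i=2: 1027 = 4^(4 + 1) + 3 (b=4); 4→5: 5^(5 + 1) + 3 = 15628; 15628−1 = 15627
i=3: 15627 = 5^(5 + 1) + 2 (b=5); 5→6: 6^(6 + 1) + 2 = 279938; 279938−1 = 279937

264310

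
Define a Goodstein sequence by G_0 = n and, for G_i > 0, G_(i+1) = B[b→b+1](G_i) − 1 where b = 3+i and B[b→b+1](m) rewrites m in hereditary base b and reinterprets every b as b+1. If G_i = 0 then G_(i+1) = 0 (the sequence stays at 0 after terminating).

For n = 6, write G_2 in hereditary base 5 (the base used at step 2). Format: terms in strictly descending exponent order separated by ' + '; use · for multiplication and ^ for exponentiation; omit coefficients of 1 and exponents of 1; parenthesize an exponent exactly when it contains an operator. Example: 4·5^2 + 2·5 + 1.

6 —HB3→ 2·3 —bump→ 2·4 = 8 —(−1)→ 7
7 —HB4→ 4 + 3 —bump→ 5 + 3 = 8 —(−1)→ 7
7 —HB5→ 5 + 2 —bump→ 6 + 2 = 8 —(−1)→ 7

5 + 2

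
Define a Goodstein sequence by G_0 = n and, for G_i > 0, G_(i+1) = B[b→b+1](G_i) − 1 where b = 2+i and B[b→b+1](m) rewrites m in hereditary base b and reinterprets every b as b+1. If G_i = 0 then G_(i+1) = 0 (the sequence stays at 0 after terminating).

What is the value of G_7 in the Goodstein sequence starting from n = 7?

37665879

base 2: 7 = 2^2 + 2 + 1; at 3: 3^3 + 3 + 1 = 31; next = 30
base 3: 30 = 3^3 + 3; at 4: 4^4 + 4 = 260; next = 259
base 4: 259 = 4^4 + 3; at 5: 5^5 + 3 = 3128; next = 3127
base 5: 3127 = 5^5 + 2; at 6: 6^6 + 2 = 46658; next = 46657
base 6: 46657 = 6^6 + 1; at 7: 7^7 + 1 = 823544; next = 823543
base 7: 823543 = 7^7; at 8: 8^8 = 16777216; next = 16777215
base 8: 16777215 = 7·8^7 + 7·8^6 + 7·8^5 + 7·8^4 + 7·8^3 + 7·8^2 + 7·8 + 7; at 9: 7·9^7 + 7·9^6 + 7·9^5 + 7·9^4 + 7·9^3 + 7·9^2 + 7·9 + 7 = 37665880; next = 37665879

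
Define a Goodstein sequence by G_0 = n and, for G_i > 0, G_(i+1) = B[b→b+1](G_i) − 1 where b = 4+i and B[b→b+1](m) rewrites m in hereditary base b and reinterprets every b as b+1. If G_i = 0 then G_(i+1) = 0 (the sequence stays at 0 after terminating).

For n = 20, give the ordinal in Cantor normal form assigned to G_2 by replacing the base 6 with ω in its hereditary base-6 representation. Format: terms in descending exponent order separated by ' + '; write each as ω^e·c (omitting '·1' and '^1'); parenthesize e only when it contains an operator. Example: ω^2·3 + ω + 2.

ω^2 + 3

base 4: 20 = 4^2 + 4; at 5: 5^2 + 5 = 30; next = 29
base 5: 29 = 5^2 + 4; at 6: 6^2 + 4 = 40; next = 39
base 6: 39 = 6^2 + 3; at 7: 7^2 + 3 = 52; next = 51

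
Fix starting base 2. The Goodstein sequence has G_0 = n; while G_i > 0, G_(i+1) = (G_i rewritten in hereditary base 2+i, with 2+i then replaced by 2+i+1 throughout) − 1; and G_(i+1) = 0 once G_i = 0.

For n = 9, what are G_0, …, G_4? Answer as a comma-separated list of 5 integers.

9, 81, 1023, 9842, 140743

base 2: 9 = 2^(2 + 1) + 1; at 3: 3^(3 + 1) + 1 = 82; next = 81
base 3: 81 = 3^(3 + 1); at 4: 4^(4 + 1) = 1024; next = 1023
base 4: 1023 = 3·4^4 + 3·4^3 + 3·4^2 + 3·4 + 3; at 5: 3·5^5 + 3·5^3 + 3·5^2 + 3·5 + 3 = 9843; next = 9842
base 5: 9842 = 3·5^5 + 3·5^3 + 3·5^2 + 3·5 + 2; at 6: 3·6^6 + 3·6^3 + 3·6^2 + 3·6 + 2 = 140744; next = 140743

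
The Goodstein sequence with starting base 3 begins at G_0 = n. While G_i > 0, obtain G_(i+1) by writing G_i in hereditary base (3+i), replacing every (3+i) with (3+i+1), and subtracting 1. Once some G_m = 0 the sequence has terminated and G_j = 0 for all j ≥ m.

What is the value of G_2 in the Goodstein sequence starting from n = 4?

4

step 0: 4 = 3 + 1; sub 4 for 3: 4 + 1; = 5; G_1 = 5−1 = 4
step 1: 4 = 4; sub 5 for 4: 5; = 5; G_2 = 5−1 = 4
step 2: 4 = 4; sub 6 for 5: 4; = 4; G_3 = 4−1 = 3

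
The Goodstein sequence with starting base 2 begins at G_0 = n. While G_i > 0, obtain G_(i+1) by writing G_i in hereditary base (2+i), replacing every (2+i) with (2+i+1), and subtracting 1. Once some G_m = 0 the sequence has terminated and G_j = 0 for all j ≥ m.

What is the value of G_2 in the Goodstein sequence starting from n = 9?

1023

(0) 9|_2 = 2^(2 + 1) + 1 ↦ 3^(3 + 1) + 1|_3 = 82 ⇒ 81
(1) 81|_3 = 3^(3 + 1) ↦ 4^(4 + 1)|_4 = 1024 ⇒ 1023
(2) 1023|_4 = 3·4^4 + 3·4^3 + 3·4^2 + 3·4 + 3 ↦ 3·5^5 + 3·5^3 + 3·5^2 + 3·5 + 3|_5 = 9843 ⇒ 9842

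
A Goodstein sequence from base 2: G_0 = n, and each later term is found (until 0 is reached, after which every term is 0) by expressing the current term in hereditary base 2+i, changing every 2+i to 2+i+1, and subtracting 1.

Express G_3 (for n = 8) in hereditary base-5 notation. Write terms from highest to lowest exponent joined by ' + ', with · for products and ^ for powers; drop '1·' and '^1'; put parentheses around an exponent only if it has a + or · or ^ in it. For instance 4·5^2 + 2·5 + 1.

[0] 8 ≡ 2^(2 + 1) (base 2). Lift 3: 81. −1: 80.
[1] 80 ≡ 2·3^3 + 2·3^2 + 2·3 + 2 (base 3). Lift 4: 554. −1: 553.
[2] 553 ≡ 2·4^4 + 2·4^2 + 2·4 + 1 (base 4). Lift 5: 6311. −1: 6310.

2·5^5 + 2·5^2 + 2·5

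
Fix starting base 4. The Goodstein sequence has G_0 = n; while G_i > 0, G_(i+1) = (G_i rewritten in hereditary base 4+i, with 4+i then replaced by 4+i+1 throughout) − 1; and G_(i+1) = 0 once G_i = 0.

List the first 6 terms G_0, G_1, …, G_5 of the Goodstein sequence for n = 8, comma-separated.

i=0: 8 = 2·4 (b=4); 4→5: 2·5 = 10; 10−1 = 9
i=1: 9 = 5 + 4 (b=5); 5→6: 6 + 4 = 10; 10−1 = 9
i=2: 9 = 6 + 3 (b=6); 6→7: 7 + 3 = 10; 10−1 = 9
i=3: 9 = 7 + 2 (b=7); 7→8: 8 + 2 = 10; 10−1 = 9
i=4: 9 = 8 + 1 (b=8); 8→9: 9 + 1 = 10; 10−1 = 9

8, 9, 9, 9, 9, 9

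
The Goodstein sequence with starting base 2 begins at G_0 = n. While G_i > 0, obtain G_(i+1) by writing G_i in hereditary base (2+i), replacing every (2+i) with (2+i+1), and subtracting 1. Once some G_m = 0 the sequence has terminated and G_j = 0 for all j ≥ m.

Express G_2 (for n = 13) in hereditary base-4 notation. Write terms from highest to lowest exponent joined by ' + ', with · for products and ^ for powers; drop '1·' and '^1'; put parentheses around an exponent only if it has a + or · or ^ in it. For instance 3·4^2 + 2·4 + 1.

4^(4 + 1) + 3·4^3 + 3·4^2 + 3·4 + 3

step 0: 13 = 2^(2 + 1) + 2^2 + 1; sub 3 for 2: 3^(3 + 1) + 3^3 + 1; = 109; G_1 = 109−1 = 108
step 1: 108 = 3^(3 + 1) + 3^3; sub 4 for 3: 4^(4 + 1) + 4^4; = 1280; G_2 = 1280−1 = 1279
step 2: 1279 = 4^(4 + 1) + 3·4^3 + 3·4^2 + 3·4 + 3; sub 5 for 4: 5^(5 + 1) + 3·5^3 + 3·5^2 + 3·5 + 3; = 16093; G_3 = 16093−1 = 16092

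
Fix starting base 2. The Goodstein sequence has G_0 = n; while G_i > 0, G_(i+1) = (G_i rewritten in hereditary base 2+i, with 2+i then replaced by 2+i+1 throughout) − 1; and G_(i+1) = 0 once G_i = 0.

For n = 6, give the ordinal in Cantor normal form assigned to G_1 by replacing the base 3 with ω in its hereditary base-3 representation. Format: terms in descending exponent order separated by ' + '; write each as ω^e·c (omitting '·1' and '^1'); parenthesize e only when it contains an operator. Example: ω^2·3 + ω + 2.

ω^ω + 2

(0) 6|_2 = 2^2 + 2 ↦ 3^3 + 3|_3 = 30 ⇒ 29
(1) 29|_3 = 3^3 + 2 ↦ 4^4 + 2|_4 = 258 ⇒ 257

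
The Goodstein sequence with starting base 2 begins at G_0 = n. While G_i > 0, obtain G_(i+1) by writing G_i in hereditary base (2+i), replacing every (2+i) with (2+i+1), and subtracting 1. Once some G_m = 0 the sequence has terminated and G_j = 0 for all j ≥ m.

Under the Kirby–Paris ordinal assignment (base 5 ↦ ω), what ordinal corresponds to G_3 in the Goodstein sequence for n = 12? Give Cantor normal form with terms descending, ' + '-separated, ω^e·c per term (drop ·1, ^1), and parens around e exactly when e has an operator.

ω^(ω + 1) + ω^2·2 + ω·2

G_0 = 12. HB_2(12) = 2^(2 + 1) + 2^2. Bump = 108. G_1 = 107.
G_1 = 107. HB_3(107) = 3^(3 + 1) + 2·3^2 + 2·3 + 2. Bump = 1066. G_2 = 1065.
G_2 = 1065. HB_4(1065) = 4^(4 + 1) + 2·4^2 + 2·4 + 1. Bump = 15686. G_3 = 15685.
G_3 = 15685. HB_5(15685) = 5^(5 + 1) + 2·5^2 + 2·5. Bump = 280020. G_4 = 280019.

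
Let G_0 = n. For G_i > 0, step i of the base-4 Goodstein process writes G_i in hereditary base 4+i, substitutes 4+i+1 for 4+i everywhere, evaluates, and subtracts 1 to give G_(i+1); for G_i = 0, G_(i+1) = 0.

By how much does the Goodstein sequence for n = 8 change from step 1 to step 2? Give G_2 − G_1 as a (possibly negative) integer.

0

step 0: 8 = 2·4; sub 5 for 4: 2·5; = 10; G_1 = 10−1 = 9
step 1: 9 = 5 + 4; sub 6 for 5: 6 + 4; = 10; G_2 = 10−1 = 9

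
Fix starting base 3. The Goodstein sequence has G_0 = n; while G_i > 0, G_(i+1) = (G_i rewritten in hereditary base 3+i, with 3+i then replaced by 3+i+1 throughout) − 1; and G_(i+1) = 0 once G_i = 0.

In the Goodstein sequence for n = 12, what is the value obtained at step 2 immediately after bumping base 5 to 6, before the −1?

38

G_0=12  [base 3] 3^2 + 3  →[3↦4]→  4^2 + 4 = 20  −1 ⇒ G_1=19
G_1=19  [base 4] 4^2 + 3  →[4↦5]→  5^2 + 3 = 28  −1 ⇒ G_2=27
G_2=27  [base 5] 5^2 + 2  →[5↦6]→  6^2 + 2 = 38  −1 ⇒ G_3=37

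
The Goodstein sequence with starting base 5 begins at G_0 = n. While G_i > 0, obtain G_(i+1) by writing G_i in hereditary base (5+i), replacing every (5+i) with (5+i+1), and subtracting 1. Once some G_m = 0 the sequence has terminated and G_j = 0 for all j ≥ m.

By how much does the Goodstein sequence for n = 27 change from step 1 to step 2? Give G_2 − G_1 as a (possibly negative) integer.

12

step 0: 27 = 5^2 + 2; sub 6 for 5: 6^2 + 2; = 38; G_1 = 38−1 = 37
step 1: 37 = 6^2 + 1; sub 7 for 6: 7^2 + 1; = 50; G_2 = 50−1 = 49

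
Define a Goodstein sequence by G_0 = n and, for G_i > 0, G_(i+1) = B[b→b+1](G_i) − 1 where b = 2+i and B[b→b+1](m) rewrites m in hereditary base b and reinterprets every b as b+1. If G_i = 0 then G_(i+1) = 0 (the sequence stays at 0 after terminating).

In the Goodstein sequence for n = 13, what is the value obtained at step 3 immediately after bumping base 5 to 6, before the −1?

280712

13 —HB2→ 2^(2 + 1) + 2^2 + 1 —bump→ 3^(3 + 1) + 3^3 + 1 = 109 —(−1)→ 108
108 —HB3→ 3^(3 + 1) + 3^3 —bump→ 4^(4 + 1) + 4^4 = 1280 —(−1)→ 1279
1279 —HB4→ 4^(4 + 1) + 3·4^3 + 3·4^2 + 3·4 + 3 —bump→ 5^(5 + 1) + 3·5^3 + 3·5^2 + 3·5 + 3 = 16093 —(−1)→ 16092
16092 —HB5→ 5^(5 + 1) + 3·5^3 + 3·5^2 + 3·5 + 2 —bump→ 6^(6 + 1) + 3·6^3 + 3·6^2 + 3·6 + 2 = 280712 —(−1)→ 280711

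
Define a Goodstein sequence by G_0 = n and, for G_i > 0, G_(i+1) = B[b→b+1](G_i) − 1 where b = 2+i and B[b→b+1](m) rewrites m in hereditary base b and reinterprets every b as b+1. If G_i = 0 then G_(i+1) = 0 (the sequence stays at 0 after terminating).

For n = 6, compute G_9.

885775

G_0=6  [base 2] 2^2 + 2  →[2↦3]→  3^3 + 3 = 30  −1 ⇒ G_1=29
G_1=29  [base 3] 3^3 + 2  →[3↦4]→  4^4 + 2 = 258  −1 ⇒ G_2=257
G_2=257  [base 4] 4^4 + 1  →[4↦5]→  5^5 + 1 = 3126  −1 ⇒ G_3=3125
G_3=3125  [base 5] 5^5  →[5↦6]→  6^6 = 46656  −1 ⇒ G_4=46655
G_4=46655  [base 6] 5·6^5 + 5·6^4 + 5·6^3 + 5·6^2 + 5·6 + 5  →[6↦7]→  5·7^5 + 5·7^4 + 5·7^3 + 5·7^2 + 5·7 + 5 = 98040  −1 ⇒ G_5=98039
G_5=98039  [base 7] 5·7^5 + 5·7^4 + 5·7^3 + 5·7^2 + 5·7 + 4  →[7↦8]→  5·8^5 + 5·8^4 + 5·8^3 + 5·8^2 + 5·8 + 4 = 187244  −1 ⇒ G_6=187243
G_6=187243  [base 8] 5·8^5 + 5·8^4 + 5·8^3 + 5·8^2 + 5·8 + 3  →[8↦9]→  5·9^5 + 5·9^4 + 5·9^3 + 5·9^2 + 5·9 + 3 = 332148  −1 ⇒ G_7=332147
G_7=332147  [base 9] 5·9^5 + 5·9^4 + 5·9^3 + 5·9^2 + 5·9 + 2  →[9↦10]→  5·10^5 + 5·10^4 + 5·10^3 + 5·10^2 + 5·10 + 2 = 555552  −1 ⇒ G_8=555551
G_8=555551  [base 10] 5·10^5 + 5·10^4 + 5·10^3 + 5·10^2 + 5·10 + 1  →[10↦11]→  5·11^5 + 5·11^4 + 5·11^3 + 5·11^2 + 5·11 + 1 = 885776  −1 ⇒ G_9=885775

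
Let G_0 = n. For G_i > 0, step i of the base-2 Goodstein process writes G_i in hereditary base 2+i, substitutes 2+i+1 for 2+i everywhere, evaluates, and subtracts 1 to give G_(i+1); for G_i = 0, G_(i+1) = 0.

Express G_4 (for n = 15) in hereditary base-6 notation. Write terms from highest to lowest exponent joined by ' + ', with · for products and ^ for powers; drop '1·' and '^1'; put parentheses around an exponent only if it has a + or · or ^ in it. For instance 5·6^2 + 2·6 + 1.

6^(6 + 1) + 6^6 + 1

[0] 15 ≡ 2^(2 + 1) + 2^2 + 2 + 1 (base 2). Lift 3: 112. −1: 111.
[1] 111 ≡ 3^(3 + 1) + 3^3 + 3 (base 3). Lift 4: 1284. −1: 1283.
[2] 1283 ≡ 4^(4 + 1) + 4^4 + 3 (base 4). Lift 5: 18753. −1: 18752.
[3] 18752 ≡ 5^(5 + 1) + 5^5 + 2 (base 5). Lift 6: 326594. −1: 326593.
[4] 326593 ≡ 6^(6 + 1) + 6^6 + 1 (base 6). Lift 7: 6588345. −1: 6588344.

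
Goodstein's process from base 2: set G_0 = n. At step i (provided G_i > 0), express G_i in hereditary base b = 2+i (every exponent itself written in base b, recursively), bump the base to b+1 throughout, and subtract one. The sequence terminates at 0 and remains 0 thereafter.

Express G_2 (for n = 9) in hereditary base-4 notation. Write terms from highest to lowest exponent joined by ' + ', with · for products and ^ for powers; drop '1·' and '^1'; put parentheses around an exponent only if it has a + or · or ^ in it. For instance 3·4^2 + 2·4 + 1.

3·4^4 + 3·4^3 + 3·4^2 + 3·4 + 3

i=0: 9 = 2^(2 + 1) + 1 (b=2); 2→3: 3^(3 + 1) + 1 = 82; 82−1 = 81
i=1: 81 = 3^(3 + 1) (b=3); 3→4: 4^(4 + 1) = 1024; 1024−1 = 1023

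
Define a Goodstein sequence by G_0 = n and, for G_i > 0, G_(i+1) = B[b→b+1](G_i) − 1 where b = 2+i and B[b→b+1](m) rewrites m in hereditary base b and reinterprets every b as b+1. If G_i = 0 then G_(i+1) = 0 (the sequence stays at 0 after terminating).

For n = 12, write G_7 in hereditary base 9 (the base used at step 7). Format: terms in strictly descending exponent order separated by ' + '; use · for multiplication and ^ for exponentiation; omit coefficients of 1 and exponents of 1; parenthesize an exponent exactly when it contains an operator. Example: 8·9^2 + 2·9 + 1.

(0) 12|_2 = 2^(2 + 1) + 2^2 ↦ 3^(3 + 1) + 3^3|_3 = 108 ⇒ 107
(1) 107|_3 = 3^(3 + 1) + 2·3^2 + 2·3 + 2 ↦ 4^(4 + 1) + 2·4^2 + 2·4 + 2|_4 = 1066 ⇒ 1065
(2) 1065|_4 = 4^(4 + 1) + 2·4^2 + 2·4 + 1 ↦ 5^(5 + 1) + 2·5^2 + 2·5 + 1|_5 = 15686 ⇒ 15685
(3) 15685|_5 = 5^(5 + 1) + 2·5^2 + 2·5 ↦ 6^(6 + 1) + 2·6^2 + 2·6|_6 = 280020 ⇒ 280019
(4) 280019|_6 = 6^(6 + 1) + 2·6^2 + 6 + 5 ↦ 7^(7 + 1) + 2·7^2 + 7 + 5|_7 = 5764911 ⇒ 5764910
(5) 5764910|_7 = 7^(7 + 1) + 2·7^2 + 7 + 4 ↦ 8^(8 + 1) + 2·8^2 + 8 + 4|_8 = 134217868 ⇒ 134217867
(6) 134217867|_8 = 8^(8 + 1) + 2·8^2 + 8 + 3 ↦ 9^(9 + 1) + 2·9^2 + 9 + 3|_9 = 3486784575 ⇒ 3486784574
(7) 3486784574|_9 = 9^(9 + 1) + 2·9^2 + 9 + 2 ↦ 10^(10 + 1) + 2·10^2 + 10 + 2|_10 = 100000000212 ⇒ 100000000211

9^(9 + 1) + 2·9^2 + 9 + 2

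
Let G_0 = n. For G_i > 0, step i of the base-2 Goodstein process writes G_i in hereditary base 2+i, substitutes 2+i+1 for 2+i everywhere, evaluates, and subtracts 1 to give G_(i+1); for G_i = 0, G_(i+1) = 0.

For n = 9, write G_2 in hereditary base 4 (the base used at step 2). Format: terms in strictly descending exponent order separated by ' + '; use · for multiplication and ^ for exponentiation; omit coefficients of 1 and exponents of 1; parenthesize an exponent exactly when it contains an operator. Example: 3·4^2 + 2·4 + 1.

9 —HB2→ 2^(2 + 1) + 1 —bump→ 3^(3 + 1) + 1 = 82 —(−1)→ 81
81 —HB3→ 3^(3 + 1) —bump→ 4^(4 + 1) = 1024 —(−1)→ 1023

3·4^4 + 3·4^3 + 3·4^2 + 3·4 + 3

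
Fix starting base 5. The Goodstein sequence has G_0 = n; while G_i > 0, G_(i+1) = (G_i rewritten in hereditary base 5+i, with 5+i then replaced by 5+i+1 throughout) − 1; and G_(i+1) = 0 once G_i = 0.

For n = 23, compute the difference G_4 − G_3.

3

23 —HB5→ 4·5 + 3 —bump→ 4·6 + 3 = 27 —(−1)→ 26
26 —HB6→ 4·6 + 2 —bump→ 4·7 + 2 = 30 —(−1)→ 29
29 —HB7→ 4·7 + 1 —bump→ 4·8 + 1 = 33 —(−1)→ 32
32 —HB8→ 4·8 —bump→ 4·9 = 36 —(−1)→ 35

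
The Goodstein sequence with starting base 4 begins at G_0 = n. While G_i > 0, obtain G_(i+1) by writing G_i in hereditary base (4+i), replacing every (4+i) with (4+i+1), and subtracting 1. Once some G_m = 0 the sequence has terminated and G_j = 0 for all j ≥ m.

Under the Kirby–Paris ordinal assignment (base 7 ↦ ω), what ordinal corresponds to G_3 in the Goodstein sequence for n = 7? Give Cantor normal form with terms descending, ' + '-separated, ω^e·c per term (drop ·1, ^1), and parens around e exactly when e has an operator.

ω

step 0: 7 = 4 + 3; sub 5 for 4: 5 + 3; = 8; G_1 = 8−1 = 7
step 1: 7 = 5 + 2; sub 6 for 5: 6 + 2; = 8; G_2 = 8−1 = 7
step 2: 7 = 6 + 1; sub 7 for 6: 7 + 1; = 8; G_3 = 8−1 = 7
step 3: 7 = 7; sub 8 for 7: 8; = 8; G_4 = 8−1 = 7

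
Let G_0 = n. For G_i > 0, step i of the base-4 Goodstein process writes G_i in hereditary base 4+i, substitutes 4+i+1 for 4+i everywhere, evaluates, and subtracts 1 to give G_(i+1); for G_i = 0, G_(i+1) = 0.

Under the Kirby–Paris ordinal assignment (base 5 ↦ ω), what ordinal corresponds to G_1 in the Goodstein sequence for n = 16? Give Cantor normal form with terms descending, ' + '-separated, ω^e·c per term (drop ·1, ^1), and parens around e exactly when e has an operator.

16 —HB4→ 4^2 —bump→ 5^2 = 25 —(−1)→ 24
24 —HB5→ 4·5 + 4 —bump→ 4·6 + 4 = 28 —(−1)→ 27

ω·4 + 4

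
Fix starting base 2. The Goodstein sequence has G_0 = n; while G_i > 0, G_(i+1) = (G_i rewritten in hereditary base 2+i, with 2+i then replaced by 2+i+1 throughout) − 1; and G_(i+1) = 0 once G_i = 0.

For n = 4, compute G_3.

(0) 4|_2 = 2^2 ↦ 3^3|_3 = 27 ⇒ 26
(1) 26|_3 = 2·3^2 + 2·3 + 2 ↦ 2·4^2 + 2·4 + 2|_4 = 42 ⇒ 41
(2) 41|_4 = 2·4^2 + 2·4 + 1 ↦ 2·5^2 + 2·5 + 1|_5 = 61 ⇒ 60
(3) 60|_5 = 2·5^2 + 2·5 ↦ 2·6^2 + 2·6|_6 = 84 ⇒ 83

60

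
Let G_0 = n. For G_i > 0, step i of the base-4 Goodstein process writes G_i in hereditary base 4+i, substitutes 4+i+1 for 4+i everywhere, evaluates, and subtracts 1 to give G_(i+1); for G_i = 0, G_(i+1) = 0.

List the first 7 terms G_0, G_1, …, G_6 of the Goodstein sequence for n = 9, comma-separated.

9, 10, 11, 11, 11, 11, 11

G_0=9  [base 4] 2·4 + 1  →[4↦5]→  2·5 + 1 = 11  −1 ⇒ G_1=10
G_1=10  [base 5] 2·5  →[5↦6]→  2·6 = 12  −1 ⇒ G_2=11
G_2=11  [base 6] 6 + 5  →[6↦7]→  7 + 5 = 12  −1 ⇒ G_3=11
G_3=11  [base 7] 7 + 4  →[7↦8]→  8 + 4 = 12  −1 ⇒ G_4=11
G_4=11  [base 8] 8 + 3  →[8↦9]→  9 + 3 = 12  −1 ⇒ G_5=11
G_5=11  [base 9] 9 + 2  →[9↦10]→  10 + 2 = 12  −1 ⇒ G_6=11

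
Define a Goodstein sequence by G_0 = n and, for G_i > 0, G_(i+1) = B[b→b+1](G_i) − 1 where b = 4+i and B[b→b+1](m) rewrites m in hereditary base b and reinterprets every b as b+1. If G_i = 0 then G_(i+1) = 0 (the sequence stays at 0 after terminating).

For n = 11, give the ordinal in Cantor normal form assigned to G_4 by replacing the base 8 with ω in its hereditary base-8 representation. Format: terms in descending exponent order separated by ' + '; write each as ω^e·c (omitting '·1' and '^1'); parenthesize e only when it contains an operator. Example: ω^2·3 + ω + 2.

ω + 7

step 0: 11 = 2·4 + 3; sub 5 for 4: 2·5 + 3; = 13; G_1 = 13−1 = 12
step 1: 12 = 2·5 + 2; sub 6 for 5: 2·6 + 2; = 14; G_2 = 14−1 = 13
step 2: 13 = 2·6 + 1; sub 7 for 6: 2·7 + 1; = 15; G_3 = 15−1 = 14
step 3: 14 = 2·7; sub 8 for 7: 2·8; = 16; G_4 = 16−1 = 15
step 4: 15 = 8 + 7; sub 9 for 8: 9 + 7; = 16; G_5 = 16−1 = 15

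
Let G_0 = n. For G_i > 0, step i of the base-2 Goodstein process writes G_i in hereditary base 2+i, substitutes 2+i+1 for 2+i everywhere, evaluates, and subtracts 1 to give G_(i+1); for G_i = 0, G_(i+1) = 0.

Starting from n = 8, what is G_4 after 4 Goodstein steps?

G_0 = 8. HB_2(8) = 2^(2 + 1). Bump = 81. G_1 = 80.
G_1 = 80. HB_3(80) = 2·3^3 + 2·3^2 + 2·3 + 2. Bump = 554. G_2 = 553.
G_2 = 553. HB_4(553) = 2·4^4 + 2·4^2 + 2·4 + 1. Bump = 6311. G_3 = 6310.
G_3 = 6310. HB_5(6310) = 2·5^5 + 2·5^2 + 2·5. Bump = 93396. G_4 = 93395.

93395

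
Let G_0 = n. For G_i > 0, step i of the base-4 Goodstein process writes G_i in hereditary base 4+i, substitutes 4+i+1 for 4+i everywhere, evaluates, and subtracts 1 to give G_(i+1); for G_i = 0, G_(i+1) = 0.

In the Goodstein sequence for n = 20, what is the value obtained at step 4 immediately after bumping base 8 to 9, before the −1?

82

G_0 = 20. HB_4(20) = 4^2 + 4. Bump = 30. G_1 = 29.
G_1 = 29. HB_5(29) = 5^2 + 4. Bump = 40. G_2 = 39.
G_2 = 39. HB_6(39) = 6^2 + 3. Bump = 52. G_3 = 51.
G_3 = 51. HB_7(51) = 7^2 + 2. Bump = 66. G_4 = 65.
G_4 = 65. HB_8(65) = 8^2 + 1. Bump = 82. G_5 = 81.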